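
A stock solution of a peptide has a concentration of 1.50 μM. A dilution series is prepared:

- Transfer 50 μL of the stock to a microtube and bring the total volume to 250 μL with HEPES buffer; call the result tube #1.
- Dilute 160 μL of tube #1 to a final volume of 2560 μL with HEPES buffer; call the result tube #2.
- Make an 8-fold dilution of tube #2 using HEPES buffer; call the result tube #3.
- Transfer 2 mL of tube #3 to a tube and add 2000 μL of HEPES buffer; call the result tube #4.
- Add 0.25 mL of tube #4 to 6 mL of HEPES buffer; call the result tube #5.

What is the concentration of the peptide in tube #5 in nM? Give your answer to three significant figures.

Step 1: 50 μL brought to 250 μL → factor 250/50 = 5
Step 2: 160 μL brought to 2560 μL → factor 2560/160 = 16
Step 3: 8-fold → factor 8
Step 4: 2 mL + 2000 μL = 4 mL total → factor 4/2 = 2
Step 5: 0.25 mL + 6 mL = 6.25 mL total → factor 6.25/0.25 = 25
Overall dilution factor = 5 × 16 × 8 × 2 × 25 = 32000
Final = 1.50 μM / 32000 = 4.688 × 10^-5 μM = 0.0469 nM

0.0469 nM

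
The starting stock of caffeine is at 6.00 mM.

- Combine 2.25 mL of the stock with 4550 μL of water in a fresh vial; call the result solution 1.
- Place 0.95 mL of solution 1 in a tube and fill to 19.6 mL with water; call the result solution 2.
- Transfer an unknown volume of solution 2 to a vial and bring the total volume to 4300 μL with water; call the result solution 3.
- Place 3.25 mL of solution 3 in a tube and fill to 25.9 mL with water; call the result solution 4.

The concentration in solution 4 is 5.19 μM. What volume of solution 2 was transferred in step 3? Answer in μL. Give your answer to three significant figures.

1.85 × 10^3 μL

Step 1: 2.25 mL + 4550 μL = 6.8 mL total → factor 6.8/2.25 = 3.0222
Step 2: 0.95 mL brought to 19.6 mL → factor 19.6/0.95 = 20.632
Step 3: v brought to 4300 μL → factor = 4300 μL/v
Step 4: 3.25 mL brought to 25.9 mL → factor 25.9/3.25 = 7.9692
Product of known-step factors = 496.91
Overall factor = 6.00 mM / (5.19 μM) = 1156.1
Step-3 factor = 1156.1 / 496.91 = 2.3265
v = 4300 μL / 2.3265 = 1.85 × 10^3 μL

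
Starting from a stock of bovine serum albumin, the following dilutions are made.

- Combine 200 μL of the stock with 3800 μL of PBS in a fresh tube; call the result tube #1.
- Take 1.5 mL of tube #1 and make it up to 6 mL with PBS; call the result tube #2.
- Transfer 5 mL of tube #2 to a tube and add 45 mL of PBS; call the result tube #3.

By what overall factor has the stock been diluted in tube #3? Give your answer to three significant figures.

Step 1: 200 μL + 3800 μL = 4000 μL total → factor 4000/200 = 20
Step 2: 1.5 mL brought to 6 mL → factor 6/1.5 = 4
Step 3: 5 mL + 45 mL = 50 mL total → factor 50/5 = 10
Overall dilution factor = 20 × 4 × 10 = 800

800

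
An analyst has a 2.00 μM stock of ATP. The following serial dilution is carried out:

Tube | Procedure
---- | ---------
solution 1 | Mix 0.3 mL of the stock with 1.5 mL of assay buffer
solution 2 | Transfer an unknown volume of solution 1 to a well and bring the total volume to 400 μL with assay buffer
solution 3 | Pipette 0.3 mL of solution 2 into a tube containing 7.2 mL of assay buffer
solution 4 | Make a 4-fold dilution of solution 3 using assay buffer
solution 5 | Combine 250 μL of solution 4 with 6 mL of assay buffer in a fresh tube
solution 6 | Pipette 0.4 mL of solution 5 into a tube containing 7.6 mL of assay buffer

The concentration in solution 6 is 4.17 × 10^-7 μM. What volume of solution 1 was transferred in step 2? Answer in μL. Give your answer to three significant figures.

25.0 μL

Step 1: 0.3 mL + 1.5 mL = 1.8 mL total → factor 1.8/0.3 = 6
Step 2: v brought to 400 μL → factor = 400 μL/v
Step 3: 0.3 mL + 7.2 mL = 7.5 mL total → factor 7.5/0.3 = 25
Step 4: 4-fold → factor 4
Step 5: 250 μL + 6 mL = 6250 μL total → factor 6250/250 = 25
Step 6: 0.4 mL + 7.6 mL = 8 mL total → factor 8/0.4 = 20
Product of known-step factors = 3 × 10^5
Overall factor = 2.00 μM / (4.17 × 10^-7 μM) = 4.7962 × 10^6
Step-2 factor = 4.7962 × 10^6 / 3 × 10^5 = 15.987
v = 400 μL / 15.987 = 25.0 μL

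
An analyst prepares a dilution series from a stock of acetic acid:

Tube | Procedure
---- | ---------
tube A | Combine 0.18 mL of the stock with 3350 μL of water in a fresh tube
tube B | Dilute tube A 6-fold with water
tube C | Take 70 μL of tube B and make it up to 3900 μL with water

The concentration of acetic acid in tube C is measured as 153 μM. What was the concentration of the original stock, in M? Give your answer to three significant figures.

Step 1: 0.18 mL + 3350 μL = 3.53 mL total → factor 3.53/0.18 = 19.611
Step 2: 6-fold → factor 6
Step 3: 70 μL brought to 3900 μL → factor 3900/70 = 55.714
Overall dilution factor = 19.611 × 6 × 55.714 = 6555.7
Stock = 153 μM × 6555.7 = 1.003 × 10^6 μM = 1.00 M

1.00 M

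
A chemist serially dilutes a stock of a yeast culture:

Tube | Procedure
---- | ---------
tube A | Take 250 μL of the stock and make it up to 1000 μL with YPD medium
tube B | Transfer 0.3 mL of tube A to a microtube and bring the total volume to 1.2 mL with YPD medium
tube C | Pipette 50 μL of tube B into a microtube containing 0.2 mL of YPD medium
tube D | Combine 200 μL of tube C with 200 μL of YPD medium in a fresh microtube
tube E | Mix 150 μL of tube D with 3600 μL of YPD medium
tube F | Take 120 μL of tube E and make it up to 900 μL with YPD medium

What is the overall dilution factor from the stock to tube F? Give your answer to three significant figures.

3.00 × 10^4

Step 1: 250 μL brought to 1000 μL → factor 1000/250 = 4
Step 2: 0.3 mL brought to 1.2 mL → factor 1.2/0.3 = 4
Step 3: 50 μL + 0.2 mL = 250 μL total → factor 250/50 = 5
Step 4: 200 μL + 200 μL = 400 μL total → factor 400/200 = 2
Step 5: 150 μL + 3600 μL = 3750 μL total → factor 3750/150 = 25
Step 6: 120 μL brought to 900 μL → factor 900/120 = 7.5
Overall dilution factor = 4 × 4 × 5 × 2 × 25 × 7.5 = 30000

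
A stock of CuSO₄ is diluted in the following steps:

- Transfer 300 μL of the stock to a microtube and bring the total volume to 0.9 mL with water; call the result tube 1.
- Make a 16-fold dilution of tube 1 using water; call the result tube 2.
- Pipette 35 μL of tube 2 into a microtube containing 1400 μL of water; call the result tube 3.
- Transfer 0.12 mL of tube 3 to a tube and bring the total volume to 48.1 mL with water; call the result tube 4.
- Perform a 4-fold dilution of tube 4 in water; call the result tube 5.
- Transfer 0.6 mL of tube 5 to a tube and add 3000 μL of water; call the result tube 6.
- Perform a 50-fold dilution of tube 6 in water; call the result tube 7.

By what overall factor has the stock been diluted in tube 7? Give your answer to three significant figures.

9.47 × 10^8

Step 1: 300 μL brought to 0.9 mL → factor 900/300 = 3
Step 2: 16-fold → factor 16
Step 3: 35 μL + 1400 μL = 1435 μL total → factor 1435/35 = 41
Step 4: 0.12 mL brought to 48.1 mL → factor 48.1/0.12 = 400.83
Step 5: 4-fold → factor 4
Step 6: 0.6 mL + 3000 μL = 3.6 mL total → factor 3.6/0.6 = 6
Step 7: 50-fold → factor 50
Overall dilution factor = 3 × 16 × 41 × 400.83 × 4 × 6 × 50 = 9.4661 × 10^8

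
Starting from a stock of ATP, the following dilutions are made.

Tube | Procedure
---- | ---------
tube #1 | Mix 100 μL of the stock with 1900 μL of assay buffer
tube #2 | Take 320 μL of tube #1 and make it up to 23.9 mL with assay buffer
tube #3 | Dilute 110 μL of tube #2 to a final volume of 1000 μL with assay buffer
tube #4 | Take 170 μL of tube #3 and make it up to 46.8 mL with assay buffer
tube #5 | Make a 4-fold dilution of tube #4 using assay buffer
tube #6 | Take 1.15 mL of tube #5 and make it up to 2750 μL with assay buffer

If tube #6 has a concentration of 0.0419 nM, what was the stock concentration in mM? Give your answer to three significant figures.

Step 1: 100 μL + 1900 μL = 2000 μL total → factor 2000/100 = 20
Step 2: 320 μL brought to 23.9 mL → factor 23900/320 = 74.688
Step 3: 110 μL brought to 1000 μL → factor 1000/110 = 9.0909
Step 4: 170 μL brought to 46.8 mL → factor 46800/170 = 275.29
Step 5: 4-fold → factor 4
Step 6: 1.15 mL brought to 2750 μL → factor 2.75/1.15 = 2.3913
Overall dilution factor = 20 × 74.688 × 9.0909 × 275.29 × 4 × 2.3913 = 3.5758 × 10^7
Stock = 0.0419 nM × 3.5758 × 10^7 = 1.498 × 10^6 nM = 1.50 mM

1.50 mM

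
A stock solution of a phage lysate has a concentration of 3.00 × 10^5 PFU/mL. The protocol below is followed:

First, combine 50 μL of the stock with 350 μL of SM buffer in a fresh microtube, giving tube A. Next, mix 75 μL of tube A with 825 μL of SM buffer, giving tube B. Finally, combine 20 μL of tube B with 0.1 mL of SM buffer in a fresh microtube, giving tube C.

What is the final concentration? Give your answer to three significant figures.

521 PFU/mL

Step 1: 50 μL + 350 μL = 400 μL total → factor 400/50 = 8
Step 2: 75 μL + 825 μL = 900 μL total → factor 900/75 = 12
Step 3: 20 μL + 0.1 mL = 120 μL total → factor 120/20 = 6
Overall dilution factor = 8 × 12 × 6 = 576
Final = 3.00 × 10^5 PFU/mL / 576 = 521 PFU/mL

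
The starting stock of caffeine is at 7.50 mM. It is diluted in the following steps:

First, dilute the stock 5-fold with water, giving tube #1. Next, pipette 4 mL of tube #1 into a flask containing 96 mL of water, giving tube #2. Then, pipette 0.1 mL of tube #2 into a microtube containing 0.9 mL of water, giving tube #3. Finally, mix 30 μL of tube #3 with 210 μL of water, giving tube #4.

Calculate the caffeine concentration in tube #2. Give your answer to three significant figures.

0.0600 mM

Step 1: 5-fold → factor 5
Step 2: 4 mL + 96 mL = 100 mL total → factor 100/4 = 25
Dilution factor through tube #2 = 5 × 25 = 125
[tube #2] = 7.50 mM / 125 = 0.0600 mM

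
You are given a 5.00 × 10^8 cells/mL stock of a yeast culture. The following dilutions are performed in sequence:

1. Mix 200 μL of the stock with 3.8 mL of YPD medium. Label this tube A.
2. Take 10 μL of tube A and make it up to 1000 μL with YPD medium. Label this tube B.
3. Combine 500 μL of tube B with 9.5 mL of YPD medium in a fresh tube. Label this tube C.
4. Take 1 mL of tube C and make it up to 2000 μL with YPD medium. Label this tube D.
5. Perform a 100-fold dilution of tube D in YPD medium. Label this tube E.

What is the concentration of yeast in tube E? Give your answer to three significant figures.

62.5 cells/mL

Step 1: 200 μL + 3.8 mL = 4000 μL total → factor 4000/200 = 20
Step 2: 10 μL brought to 1000 μL → factor 1000/10 = 100
Step 3: 500 μL + 9.5 mL = 10000 μL total → factor 10000/500 = 20
Step 4: 1 mL brought to 2000 μL → factor 2/1 = 2
Step 5: 100-fold → factor 100
Overall dilution factor = 20 × 100 × 20 × 2 × 100 = 8 × 10^6
Final = 5.00 × 10^8 cells/mL / 8 × 10^6 = 62.5 cells/mL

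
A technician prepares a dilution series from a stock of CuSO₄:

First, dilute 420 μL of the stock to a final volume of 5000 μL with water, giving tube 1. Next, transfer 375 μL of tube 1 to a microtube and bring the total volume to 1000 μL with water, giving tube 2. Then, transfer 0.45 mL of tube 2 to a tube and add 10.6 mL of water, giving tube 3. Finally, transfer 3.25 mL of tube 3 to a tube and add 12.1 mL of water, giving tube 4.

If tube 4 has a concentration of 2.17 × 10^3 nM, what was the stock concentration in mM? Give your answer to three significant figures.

Step 1: 420 μL brought to 5000 μL → factor 5000/420 = 11.905
Step 2: 375 μL brought to 1000 μL → factor 1000/375 = 2.6667
Step 3: 0.45 mL + 10.6 mL = 11.05 mL total → factor 11.05/0.45 = 24.556
Step 4: 3.25 mL + 12.1 mL = 15.35 mL total → factor 15.35/3.25 = 4.7231
Overall dilution factor = 11.905 × 2.6667 × 24.556 × 4.7231 = 3681.8
Stock = 2.17 × 10^3 nM × 3681.8 = 7.990 × 10^6 nM = 7.99 mM

7.99 mM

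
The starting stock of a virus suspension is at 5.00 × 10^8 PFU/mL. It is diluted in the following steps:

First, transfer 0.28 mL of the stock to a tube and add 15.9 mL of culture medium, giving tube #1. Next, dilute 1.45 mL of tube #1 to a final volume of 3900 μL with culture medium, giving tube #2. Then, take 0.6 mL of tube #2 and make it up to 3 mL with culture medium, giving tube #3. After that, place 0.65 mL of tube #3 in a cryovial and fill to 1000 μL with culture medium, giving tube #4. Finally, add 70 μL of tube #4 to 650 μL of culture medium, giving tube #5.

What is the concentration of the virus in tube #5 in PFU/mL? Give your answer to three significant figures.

4.07 × 10^4 PFU/mL

Step 1: 0.28 mL + 15.9 mL = 16.18 mL total → factor 16.18/0.28 = 57.786
Step 2: 1.45 mL brought to 3900 μL → factor 3.9/1.45 = 2.6897
Step 3: 0.6 mL brought to 3 mL → factor 3/0.6 = 5
Step 4: 0.65 mL brought to 1000 μL → factor 1/0.65 = 1.5385
Step 5: 70 μL + 650 μL = 720 μL total → factor 720/70 = 10.286
Overall dilution factor = 57.786 × 2.6897 × 5 × 1.5385 × 10.286 = 12297
Final = 5.00 × 10^8 PFU/mL / 12297 = 4.07 × 10^4 PFU/mL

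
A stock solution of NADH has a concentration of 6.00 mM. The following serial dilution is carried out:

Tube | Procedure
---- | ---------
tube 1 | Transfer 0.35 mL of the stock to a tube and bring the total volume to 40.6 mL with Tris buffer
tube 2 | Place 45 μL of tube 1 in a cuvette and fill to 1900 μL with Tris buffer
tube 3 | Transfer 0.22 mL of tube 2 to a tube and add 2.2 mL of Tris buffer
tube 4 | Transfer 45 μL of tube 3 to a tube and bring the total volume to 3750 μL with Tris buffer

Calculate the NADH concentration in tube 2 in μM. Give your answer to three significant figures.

Step 1: 0.35 mL brought to 40.6 mL → factor 40.6/0.35 = 116
Step 2: 45 μL brought to 1900 μL → factor 1900/45 = 42.222
Dilution factor through tube 2 = 116 × 42.222 = 4897.8
[tube 2] = 6.00 mM / 4897.8 = 0.001225 mM = 1.23 μM

1.23 μM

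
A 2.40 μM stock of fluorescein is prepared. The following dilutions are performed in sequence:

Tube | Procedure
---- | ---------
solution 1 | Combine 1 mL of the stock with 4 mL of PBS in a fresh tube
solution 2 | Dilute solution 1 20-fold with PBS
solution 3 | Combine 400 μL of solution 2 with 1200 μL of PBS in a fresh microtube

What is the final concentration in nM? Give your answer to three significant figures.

Step 1: 1 mL + 4 mL = 5 mL total → factor 5/1 = 5
Step 2: 20-fold → factor 20
Step 3: 400 μL + 1200 μL = 1600 μL total → factor 1600/400 = 4
Overall dilution factor = 5 × 20 × 4 = 400
Final = 2.40 μM / 400 = 0.006000 μM = 6.00 nM

6.00 nM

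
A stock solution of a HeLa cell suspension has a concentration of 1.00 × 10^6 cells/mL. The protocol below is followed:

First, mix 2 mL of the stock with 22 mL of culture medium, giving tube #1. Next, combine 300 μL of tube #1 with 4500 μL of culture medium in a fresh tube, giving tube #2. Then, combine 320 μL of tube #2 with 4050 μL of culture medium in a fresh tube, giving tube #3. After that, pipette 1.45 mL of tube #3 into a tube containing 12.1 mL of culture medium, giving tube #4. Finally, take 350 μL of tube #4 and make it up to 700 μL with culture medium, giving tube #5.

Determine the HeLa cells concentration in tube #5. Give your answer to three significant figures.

Step 1: 2 mL + 22 mL = 24 mL total → factor 24/2 = 12
Step 2: 300 μL + 4500 μL = 4800 μL total → factor 4800/300 = 16
Step 3: 320 μL + 4050 μL = 4370 μL total → factor 4370/320 = 13.656
Step 4: 1.45 mL + 12.1 mL = 13.55 mL total → factor 13.55/1.45 = 9.3448
Step 5: 350 μL brought to 700 μL → factor 700/350 = 2
Overall dilution factor = 12 × 16 × 13.656 × 9.3448 × 2 = 49004
Final = 1.00 × 10^6 cells/mL / 49004 = 20.4 cells/mL

20.4 cells/mL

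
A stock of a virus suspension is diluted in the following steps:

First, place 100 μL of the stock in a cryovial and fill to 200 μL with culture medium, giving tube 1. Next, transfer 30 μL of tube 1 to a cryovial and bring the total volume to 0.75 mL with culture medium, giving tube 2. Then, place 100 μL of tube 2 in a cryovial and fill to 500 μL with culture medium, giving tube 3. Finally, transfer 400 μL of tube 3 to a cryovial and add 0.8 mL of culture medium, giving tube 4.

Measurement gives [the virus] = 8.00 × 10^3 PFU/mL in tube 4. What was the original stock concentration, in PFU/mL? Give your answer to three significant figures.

6.00 × 10^6 PFU/mL

Step 1: 100 μL brought to 200 μL → factor 200/100 = 2
Step 2: 30 μL brought to 0.75 mL → factor 750/30 = 25
Step 3: 100 μL brought to 500 μL → factor 500/100 = 5
Step 4: 400 μL + 0.8 mL = 1200 μL total → factor 1200/400 = 3
Overall dilution factor = 2 × 25 × 5 × 3 = 750
Stock = 8.00 × 10^3 PFU/mL × 750 = 6.00 × 10^6 PFU/mL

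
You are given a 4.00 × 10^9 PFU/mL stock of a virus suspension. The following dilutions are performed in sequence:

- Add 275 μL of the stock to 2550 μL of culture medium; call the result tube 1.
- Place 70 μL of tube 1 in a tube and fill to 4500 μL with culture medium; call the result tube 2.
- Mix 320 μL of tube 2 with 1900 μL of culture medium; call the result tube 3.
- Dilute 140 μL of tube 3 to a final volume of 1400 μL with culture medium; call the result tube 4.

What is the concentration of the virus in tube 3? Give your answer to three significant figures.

8.73 × 10^5 PFU/mL

Step 1: 275 μL + 2550 μL = 2825 μL total → factor 2825/275 = 10.273
Step 2: 70 μL brought to 4500 μL → factor 4500/70 = 64.286
Step 3: 320 μL + 1900 μL = 2220 μL total → factor 2220/320 = 6.9375
Dilution factor through tube 3 = 10.273 × 64.286 × 6.9375 = 4581.5
[tube 3] = 4.00 × 10^9 PFU/mL / 4581.5 = 8.73 × 10^5 PFU/mL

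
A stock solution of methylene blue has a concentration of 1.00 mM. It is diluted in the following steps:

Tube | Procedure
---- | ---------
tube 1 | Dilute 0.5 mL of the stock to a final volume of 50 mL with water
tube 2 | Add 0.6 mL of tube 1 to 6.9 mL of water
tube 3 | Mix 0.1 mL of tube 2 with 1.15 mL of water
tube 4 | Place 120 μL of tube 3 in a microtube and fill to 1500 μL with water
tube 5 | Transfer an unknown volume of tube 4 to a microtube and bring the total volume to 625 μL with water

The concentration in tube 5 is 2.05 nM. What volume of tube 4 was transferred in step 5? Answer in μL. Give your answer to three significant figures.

250 μL

Step 1: 0.5 mL brought to 50 mL → factor 50/0.5 = 100
Step 2: 0.6 mL + 6.9 mL = 7.5 mL total → factor 7.5/0.6 = 12.5
Step 3: 0.1 mL + 1.15 mL = 1.25 mL total → factor 1.25/0.1 = 12.5
Step 4: 120 μL brought to 1500 μL → factor 1500/120 = 12.5
Step 5: v brought to 625 μL → factor = 625 μL/v
Product of known-step factors = 1.9531 × 10^5
Overall factor = 1.00 mM / (2.05 nM) = 4.878 × 10^5
Step-5 factor = 4.878 × 10^5 / 1.9531 × 10^5 = 2.4976
v = 625 μL / 2.4976 = 250 μL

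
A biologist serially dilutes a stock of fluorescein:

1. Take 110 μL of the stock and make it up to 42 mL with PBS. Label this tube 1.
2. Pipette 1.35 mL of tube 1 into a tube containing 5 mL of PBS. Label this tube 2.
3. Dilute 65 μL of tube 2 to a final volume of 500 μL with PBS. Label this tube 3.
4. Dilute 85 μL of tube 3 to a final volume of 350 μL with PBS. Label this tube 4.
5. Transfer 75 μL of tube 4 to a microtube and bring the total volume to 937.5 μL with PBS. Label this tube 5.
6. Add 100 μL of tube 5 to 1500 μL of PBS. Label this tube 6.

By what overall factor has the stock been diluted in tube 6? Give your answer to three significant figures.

1.14 × 10^7

Step 1: 110 μL brought to 42 mL → factor 42000/110 = 381.82
Step 2: 1.35 mL + 5 mL = 6.35 mL total → factor 6.35/1.35 = 4.7037
Step 3: 65 μL brought to 500 μL → factor 500/65 = 7.6923
Step 4: 85 μL brought to 350 μL → factor 350/85 = 4.1176
Step 5: 75 μL brought to 937.5 μL → factor 937.5/75 = 12.5
Step 6: 100 μL + 1500 μL = 1600 μL total → factor 1600/100 = 16
Overall dilution factor = 381.82 × 4.7037 × 7.6923 × 4.1176 × 12.5 × 16 = 1.1377 × 10^7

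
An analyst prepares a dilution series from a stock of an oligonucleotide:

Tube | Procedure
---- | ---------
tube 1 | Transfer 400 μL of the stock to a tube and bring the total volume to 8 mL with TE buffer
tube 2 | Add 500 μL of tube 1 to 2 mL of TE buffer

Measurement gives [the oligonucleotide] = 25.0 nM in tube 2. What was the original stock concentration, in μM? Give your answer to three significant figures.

Step 1: 400 μL brought to 8 mL → factor 8000/400 = 20
Step 2: 500 μL + 2 mL = 2500 μL total → factor 2500/500 = 5
Overall dilution factor = 20 × 5 = 100
Stock = 25.0 nM × 100 = 2500 nM = 2.50 μM

2.50 μM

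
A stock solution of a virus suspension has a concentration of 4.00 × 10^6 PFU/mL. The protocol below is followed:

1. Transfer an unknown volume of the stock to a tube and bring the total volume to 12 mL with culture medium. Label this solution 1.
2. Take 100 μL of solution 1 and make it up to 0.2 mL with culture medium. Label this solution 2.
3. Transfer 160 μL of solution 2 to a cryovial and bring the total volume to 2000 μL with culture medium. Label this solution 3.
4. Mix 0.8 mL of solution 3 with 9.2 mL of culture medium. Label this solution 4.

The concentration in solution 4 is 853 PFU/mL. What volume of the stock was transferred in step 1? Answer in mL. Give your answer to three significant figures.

0.800 mL

Step 1: v brought to 12 mL → factor = 12 mL/v
Step 2: 100 μL brought to 0.2 mL → factor 200/100 = 2
Step 3: 160 μL brought to 2000 μL → factor 2000/160 = 12.5
Step 4: 0.8 mL + 9.2 mL = 10 mL total → factor 10/0.8 = 12.5
Product of known-step factors = 312.5
Overall factor = 4.00 × 10^6 PFU/mL / (853 PFU/mL) = 4689.3
Step-1 factor = 4689.3 / 312.5 = 15.006
v = 12 mL / 15.006 = 0.800 mL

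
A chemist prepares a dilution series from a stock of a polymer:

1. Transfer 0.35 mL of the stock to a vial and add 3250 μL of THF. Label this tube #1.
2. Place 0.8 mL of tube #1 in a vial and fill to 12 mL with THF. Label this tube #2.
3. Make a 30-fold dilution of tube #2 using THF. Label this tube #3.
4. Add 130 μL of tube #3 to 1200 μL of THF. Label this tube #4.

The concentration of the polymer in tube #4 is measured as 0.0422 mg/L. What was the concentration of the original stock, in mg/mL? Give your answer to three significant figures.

2.00 mg/mL

Step 1: 0.35 mL + 3250 μL = 3.6 mL total → factor 3.6/0.35 = 10.286
Step 2: 0.8 mL brought to 12 mL → factor 12/0.8 = 15
Step 3: 30-fold → factor 30
Step 4: 130 μL + 1200 μL = 1330 μL total → factor 1330/130 = 10.231
Overall dilution factor = 10.286 × 15 × 30 × 10.231 = 47354
Stock = 0.0422 mg/L × 47354 = 1998 mg/L = 2.00 mg/mL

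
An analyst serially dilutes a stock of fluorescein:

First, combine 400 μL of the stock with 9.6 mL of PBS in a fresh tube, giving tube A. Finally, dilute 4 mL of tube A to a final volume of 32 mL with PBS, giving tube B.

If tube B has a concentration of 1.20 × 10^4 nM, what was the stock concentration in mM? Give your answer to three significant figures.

2.40 mM

Step 1: 400 μL + 9.6 mL = 10000 μL total → factor 10000/400 = 25
Step 2: 4 mL brought to 32 mL → factor 32/4 = 8
Overall dilution factor = 25 × 8 = 200
Stock = 1.20 × 10^4 nM × 200 = 2.400 × 10^6 nM = 2.40 mM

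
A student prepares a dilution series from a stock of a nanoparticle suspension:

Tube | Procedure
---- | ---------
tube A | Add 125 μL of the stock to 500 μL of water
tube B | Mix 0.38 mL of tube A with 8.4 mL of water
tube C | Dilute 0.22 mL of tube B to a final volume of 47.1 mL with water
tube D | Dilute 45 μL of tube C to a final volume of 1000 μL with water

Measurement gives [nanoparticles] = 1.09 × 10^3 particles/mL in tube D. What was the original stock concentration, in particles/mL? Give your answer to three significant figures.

Step 1: 125 μL + 500 μL = 625 μL total → factor 625/125 = 5
Step 2: 0.38 mL + 8.4 mL = 8.78 mL total → factor 8.78/0.38 = 23.105
Step 3: 0.22 mL brought to 47.1 mL → factor 47.1/0.22 = 214.09
Step 4: 45 μL brought to 1000 μL → factor 1000/45 = 22.222
Overall dilution factor = 5 × 23.105 × 214.09 × 22.222 = 5.4963 × 10^5
Stock = 1.09 × 10^3 particles/mL × 5.4963 × 10^5 = 5.99 × 10^8 particles/mL

5.99 × 10^8 particles/mL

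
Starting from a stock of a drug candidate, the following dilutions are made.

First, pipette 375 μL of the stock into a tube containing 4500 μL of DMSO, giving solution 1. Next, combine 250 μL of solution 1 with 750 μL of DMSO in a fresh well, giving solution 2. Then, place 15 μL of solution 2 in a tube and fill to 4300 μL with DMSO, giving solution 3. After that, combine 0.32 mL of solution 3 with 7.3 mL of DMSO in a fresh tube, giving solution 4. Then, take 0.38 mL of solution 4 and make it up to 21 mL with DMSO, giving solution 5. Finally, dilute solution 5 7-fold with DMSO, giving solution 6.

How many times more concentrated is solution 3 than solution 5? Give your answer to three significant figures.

Step 1: 375 μL + 4500 μL = 4875 μL total → factor 4875/375 = 13
Step 2: 250 μL + 750 μL = 1000 μL total → factor 1000/250 = 4
Step 3: 15 μL brought to 4300 μL → factor 4300/15 = 286.67
Step 4: 0.32 mL + 7.3 mL = 7.62 mL total → factor 7.62/0.32 = 23.812
Step 5: 0.38 mL brought to 21 mL → factor 21/0.38 = 55.263
Dilution factor to solution 3 = 14907; to solution 5 = 1.9616 × 10^7
[solution 3]/[solution 5] = (factor to solution 5)/(factor to solution 3) = 1.9616 × 10^7/14907 = 1.32 × 10^3

1.32 × 10^3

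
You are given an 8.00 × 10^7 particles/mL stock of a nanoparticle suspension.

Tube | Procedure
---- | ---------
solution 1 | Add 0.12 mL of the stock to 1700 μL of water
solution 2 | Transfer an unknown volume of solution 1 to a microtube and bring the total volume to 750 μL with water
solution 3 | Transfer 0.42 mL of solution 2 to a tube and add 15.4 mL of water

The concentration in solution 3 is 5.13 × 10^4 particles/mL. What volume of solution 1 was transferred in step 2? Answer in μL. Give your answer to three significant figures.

Step 1: 0.12 mL + 1700 μL = 1.82 mL total → factor 1.82/0.12 = 15.167
Step 2: v brought to 750 μL → factor = 750 μL/v
Step 3: 0.42 mL + 15.4 mL = 15.82 mL total → factor 15.82/0.42 = 37.667
Product of known-step factors = 571.28
Overall factor = 8.00 × 10^7 particles/mL / (5.13 × 10^4 particles/mL) = 1559.5
Step-2 factor = 1559.5 / 571.28 = 2.7298
v = 750 μL / 2.7298 = 275 μL

275 μL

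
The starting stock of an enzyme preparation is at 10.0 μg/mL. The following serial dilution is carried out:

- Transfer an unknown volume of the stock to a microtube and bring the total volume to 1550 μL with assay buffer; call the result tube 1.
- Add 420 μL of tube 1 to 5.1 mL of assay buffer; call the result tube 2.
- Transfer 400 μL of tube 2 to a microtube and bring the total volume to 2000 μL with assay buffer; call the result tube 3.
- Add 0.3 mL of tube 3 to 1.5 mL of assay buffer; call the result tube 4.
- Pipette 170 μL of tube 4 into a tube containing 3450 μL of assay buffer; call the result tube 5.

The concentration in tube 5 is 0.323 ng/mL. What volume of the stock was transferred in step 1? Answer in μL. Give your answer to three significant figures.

420 μL

Step 1: v brought to 1550 μL → factor = 1550 μL/v
Step 2: 420 μL + 5.1 mL = 5520 μL total → factor 5520/420 = 13.143
Step 3: 400 μL brought to 2000 μL → factor 2000/400 = 5
Step 4: 0.3 mL + 1.5 mL = 1.8 mL total → factor 1.8/0.3 = 6
Step 5: 170 μL + 3450 μL = 3620 μL total → factor 3620/170 = 21.294
Product of known-step factors = 8396
Overall factor = 10.0 μg/mL / (0.323 ng/mL) = 30960
Step-1 factor = 30960 / 8396 = 3.6875
v = 1550 μL / 3.6875 = 420 μL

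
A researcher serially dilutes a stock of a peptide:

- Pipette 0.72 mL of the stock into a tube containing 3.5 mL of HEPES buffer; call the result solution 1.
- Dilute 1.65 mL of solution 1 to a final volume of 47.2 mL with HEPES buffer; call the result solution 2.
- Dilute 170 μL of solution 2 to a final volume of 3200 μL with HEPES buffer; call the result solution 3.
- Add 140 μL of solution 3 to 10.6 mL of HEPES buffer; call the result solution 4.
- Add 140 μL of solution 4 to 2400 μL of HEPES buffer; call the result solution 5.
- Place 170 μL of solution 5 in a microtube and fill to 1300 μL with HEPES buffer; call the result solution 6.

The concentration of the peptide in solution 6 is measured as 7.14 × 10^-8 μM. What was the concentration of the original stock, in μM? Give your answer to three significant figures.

2.40 μM

Step 1: 0.72 mL + 3.5 mL = 4.22 mL total → factor 4.22/0.72 = 5.8611
Step 2: 1.65 mL brought to 47.2 mL → factor 47.2/1.65 = 28.606
Step 3: 170 μL brought to 3200 μL → factor 3200/170 = 18.824
Step 4: 140 μL + 10.6 mL = 10740 μL total → factor 10740/140 = 76.714
Step 5: 140 μL + 2400 μL = 2540 μL total → factor 2540/140 = 18.143
Step 6: 170 μL brought to 1300 μL → factor 1300/170 = 7.6471
Overall dilution factor = 5.8611 × 28.606 × 18.824 × 76.714 × 18.143 × 7.6471 = 3.359 × 10^7
Stock = 7.14 × 10^-8 μM × 3.359 × 10^7 = 2.40 μM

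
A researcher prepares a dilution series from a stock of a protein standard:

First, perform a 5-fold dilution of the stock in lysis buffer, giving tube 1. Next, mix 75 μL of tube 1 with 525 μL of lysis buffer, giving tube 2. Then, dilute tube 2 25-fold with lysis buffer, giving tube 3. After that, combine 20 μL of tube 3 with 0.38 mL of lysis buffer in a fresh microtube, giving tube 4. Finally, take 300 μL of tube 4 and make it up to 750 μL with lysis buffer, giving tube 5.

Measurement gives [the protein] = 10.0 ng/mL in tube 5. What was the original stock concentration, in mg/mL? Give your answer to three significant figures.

Step 1: 5-fold → factor 5
Step 2: 75 μL + 525 μL = 600 μL total → factor 600/75 = 8
Step 3: 25-fold → factor 25
Step 4: 20 μL + 0.38 mL = 400 μL total → factor 400/20 = 20
Step 5: 300 μL brought to 750 μL → factor 750/300 = 2.5
Overall dilution factor = 5 × 8 × 25 × 20 × 2.5 = 50000
Stock = 10.0 ng/mL × 50000 = 5.000 × 10^5 ng/mL = 0.500 mg/mL

0.500 mg/mL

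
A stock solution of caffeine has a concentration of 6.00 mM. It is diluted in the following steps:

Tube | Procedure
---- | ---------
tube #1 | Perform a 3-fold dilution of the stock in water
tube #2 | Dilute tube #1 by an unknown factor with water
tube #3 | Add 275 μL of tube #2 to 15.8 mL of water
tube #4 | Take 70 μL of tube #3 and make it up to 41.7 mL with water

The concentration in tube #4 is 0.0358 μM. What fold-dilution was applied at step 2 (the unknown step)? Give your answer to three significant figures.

Step 1: 3-fold → factor 3
Step 2: unknown factor x
Step 3: 275 μL + 15.8 mL = 16075 μL total → factor 16075/275 = 58.455
Step 4: 70 μL brought to 41.7 mL → factor 41700/70 = 595.71
Product of known-step factors = 1.0447 × 10^5
Overall factor = 6.00 mM / (0.0358 μM) = 1.676 × 10^5
x = 1.676 × 10^5 / 1.0447 × 10^5 = 1.60

1.60-fold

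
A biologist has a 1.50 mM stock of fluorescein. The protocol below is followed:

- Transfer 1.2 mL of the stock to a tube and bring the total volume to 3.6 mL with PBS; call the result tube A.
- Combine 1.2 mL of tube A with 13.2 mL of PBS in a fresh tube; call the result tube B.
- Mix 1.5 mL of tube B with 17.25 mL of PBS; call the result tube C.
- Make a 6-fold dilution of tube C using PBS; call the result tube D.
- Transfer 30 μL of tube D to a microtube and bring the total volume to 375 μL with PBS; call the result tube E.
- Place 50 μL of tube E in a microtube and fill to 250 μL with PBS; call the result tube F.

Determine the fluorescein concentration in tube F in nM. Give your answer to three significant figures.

8.89 nM

Step 1: 1.2 mL brought to 3.6 mL → factor 3.6/1.2 = 3
Step 2: 1.2 mL + 13.2 mL = 14.4 mL total → factor 14.4/1.2 = 12
Step 3: 1.5 mL + 17.25 mL = 18.75 mL total → factor 18.75/1.5 = 12.5
Step 4: 6-fold → factor 6
Step 5: 30 μL brought to 375 μL → factor 375/30 = 12.5
Step 6: 50 μL brought to 250 μL → factor 250/50 = 5
Overall dilution factor = 3 × 12 × 12.5 × 6 × 12.5 × 5 = 1.6875 × 10^5
Final = 1.50 mM / 1.6875 × 10^5 = 8.889 × 10^-6 mM = 8.89 nM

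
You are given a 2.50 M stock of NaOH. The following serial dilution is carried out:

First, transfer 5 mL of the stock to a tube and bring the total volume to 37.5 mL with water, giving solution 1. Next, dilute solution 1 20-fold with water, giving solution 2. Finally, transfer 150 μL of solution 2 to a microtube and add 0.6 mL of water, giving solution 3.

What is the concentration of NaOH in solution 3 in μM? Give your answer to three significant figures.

3.33 × 10^3 μM

Step 1: 5 mL brought to 37.5 mL → factor 37.5/5 = 7.5
Step 2: 20-fold → factor 20
Step 3: 150 μL + 0.6 mL = 750 μL total → factor 750/150 = 5
Overall dilution factor = 7.5 × 20 × 5 = 750
Final = 2.50 M / 750 = 0.003333 M = 3.33 × 10^3 μM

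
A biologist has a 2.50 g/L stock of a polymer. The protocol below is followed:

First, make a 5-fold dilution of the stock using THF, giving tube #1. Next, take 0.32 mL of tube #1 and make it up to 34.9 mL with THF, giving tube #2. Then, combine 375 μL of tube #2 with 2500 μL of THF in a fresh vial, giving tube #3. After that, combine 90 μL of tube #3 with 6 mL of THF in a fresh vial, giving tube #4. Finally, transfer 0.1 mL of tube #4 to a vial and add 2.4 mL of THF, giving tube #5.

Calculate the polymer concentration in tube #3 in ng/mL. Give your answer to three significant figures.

598 ng/mL

Step 1: 5-fold → factor 5
Step 2: 0.32 mL brought to 34.9 mL → factor 34.9/0.32 = 109.06
Step 3: 375 μL + 2500 μL = 2875 μL total → factor 2875/375 = 7.6667
Dilution factor through tube #3 = 5 × 109.06 × 7.6667 = 4180.7
[tube #3] = 2.50 g/L / 4180.7 = 0.0005980 g/L = 598 ng/mL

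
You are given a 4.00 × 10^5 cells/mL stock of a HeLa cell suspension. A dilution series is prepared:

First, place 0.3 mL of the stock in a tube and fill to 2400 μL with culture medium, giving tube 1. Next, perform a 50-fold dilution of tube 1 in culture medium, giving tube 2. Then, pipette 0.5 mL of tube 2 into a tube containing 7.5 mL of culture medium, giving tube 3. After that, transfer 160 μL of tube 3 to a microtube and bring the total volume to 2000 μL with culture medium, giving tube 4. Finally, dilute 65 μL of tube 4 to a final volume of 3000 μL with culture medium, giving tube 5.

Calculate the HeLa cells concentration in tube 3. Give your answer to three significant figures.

62.5 cells/mL

Step 1: 0.3 mL brought to 2400 μL → factor 2.4/0.3 = 8
Step 2: 50-fold → factor 50
Step 3: 0.5 mL + 7.5 mL = 8 mL total → factor 8/0.5 = 16
Dilution factor through tube 3 = 8 × 50 × 16 = 6400
[tube 3] = 4.00 × 10^5 cells/mL / 6400 = 62.5 cells/mL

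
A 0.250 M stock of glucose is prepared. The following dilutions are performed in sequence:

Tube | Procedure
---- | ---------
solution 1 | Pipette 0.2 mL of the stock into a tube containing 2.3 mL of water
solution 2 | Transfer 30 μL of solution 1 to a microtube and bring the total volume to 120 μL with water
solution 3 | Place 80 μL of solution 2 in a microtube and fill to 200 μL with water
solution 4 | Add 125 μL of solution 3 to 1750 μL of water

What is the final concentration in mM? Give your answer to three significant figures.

0.133 mM

Step 1: 0.2 mL + 2.3 mL = 2.5 mL total → factor 2.5/0.2 = 12.5
Step 2: 30 μL brought to 120 μL → factor 120/30 = 4
Step 3: 80 μL brought to 200 μL → factor 200/80 = 2.5
Step 4: 125 μL + 1750 μL = 1875 μL total → factor 1875/125 = 15
Overall dilution factor = 12.5 × 4 × 2.5 × 15 = 1875
Final = 0.250 M / 1875 = 0.0001333 M = 0.133 mM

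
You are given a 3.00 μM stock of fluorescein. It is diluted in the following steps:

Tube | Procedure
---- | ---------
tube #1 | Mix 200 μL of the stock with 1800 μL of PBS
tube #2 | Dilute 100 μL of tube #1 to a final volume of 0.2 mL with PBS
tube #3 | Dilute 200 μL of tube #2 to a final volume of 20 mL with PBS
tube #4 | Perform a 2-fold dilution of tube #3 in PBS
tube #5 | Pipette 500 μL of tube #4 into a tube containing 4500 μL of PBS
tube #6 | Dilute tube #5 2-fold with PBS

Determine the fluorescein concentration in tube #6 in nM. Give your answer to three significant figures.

Step 1: 200 μL + 1800 μL = 2000 μL total → factor 2000/200 = 10
Step 2: 100 μL brought to 0.2 mL → factor 200/100 = 2
Step 3: 200 μL brought to 20 mL → factor 20000/200 = 100
Step 4: 2-fold → factor 2
Step 5: 500 μL + 4500 μL = 5000 μL total → factor 5000/500 = 10
Step 6: 2-fold → factor 2
Overall dilution factor = 10 × 2 × 100 × 2 × 10 × 2 = 80000
Final = 3.00 μM / 80000 = 3.750 × 10^-5 μM = 0.0375 nM

0.0375 nM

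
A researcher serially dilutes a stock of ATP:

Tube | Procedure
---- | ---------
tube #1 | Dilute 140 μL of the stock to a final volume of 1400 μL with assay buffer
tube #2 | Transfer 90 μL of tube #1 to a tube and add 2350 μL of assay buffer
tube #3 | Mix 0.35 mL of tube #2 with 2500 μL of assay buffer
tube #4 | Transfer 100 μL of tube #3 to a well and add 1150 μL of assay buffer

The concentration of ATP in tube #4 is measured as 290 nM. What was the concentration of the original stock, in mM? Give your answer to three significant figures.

8.00 mM

Step 1: 140 μL brought to 1400 μL → factor 1400/140 = 10
Step 2: 90 μL + 2350 μL = 2440 μL total → factor 2440/90 = 27.111
Step 3: 0.35 mL + 2500 μL = 2.85 mL total → factor 2.85/0.35 = 8.1429
Step 4: 100 μL + 1150 μL = 1250 μL total → factor 1250/100 = 12.5
Overall dilution factor = 10 × 27.111 × 8.1429 × 12.5 = 27595
Stock = 290 nM × 27595 = 8.003 × 10^6 nM = 8.00 mM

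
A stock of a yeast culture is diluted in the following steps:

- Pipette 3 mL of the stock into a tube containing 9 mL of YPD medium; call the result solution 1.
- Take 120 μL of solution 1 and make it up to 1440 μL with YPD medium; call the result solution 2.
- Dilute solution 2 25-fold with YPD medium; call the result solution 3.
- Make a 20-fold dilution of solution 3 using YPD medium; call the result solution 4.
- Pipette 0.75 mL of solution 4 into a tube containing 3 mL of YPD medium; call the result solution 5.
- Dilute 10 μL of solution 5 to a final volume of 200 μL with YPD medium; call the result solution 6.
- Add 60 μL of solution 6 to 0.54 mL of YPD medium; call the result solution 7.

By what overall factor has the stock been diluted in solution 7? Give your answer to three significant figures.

2.40 × 10^7

Step 1: 3 mL + 9 mL = 12 mL total → factor 12/3 = 4
Step 2: 120 μL brought to 1440 μL → factor 1440/120 = 12
Step 3: 25-fold → factor 25
Step 4: 20-fold → factor 20
Step 5: 0.75 mL + 3 mL = 3.75 mL total → factor 3.75/0.75 = 5
Step 6: 10 μL brought to 200 μL → factor 200/10 = 20
Step 7: 60 μL + 0.54 mL = 600 μL total → factor 600/60 = 10
Overall dilution factor = 4 × 12 × 25 × 20 × 5 × 20 × 10 = 2.4 × 10^7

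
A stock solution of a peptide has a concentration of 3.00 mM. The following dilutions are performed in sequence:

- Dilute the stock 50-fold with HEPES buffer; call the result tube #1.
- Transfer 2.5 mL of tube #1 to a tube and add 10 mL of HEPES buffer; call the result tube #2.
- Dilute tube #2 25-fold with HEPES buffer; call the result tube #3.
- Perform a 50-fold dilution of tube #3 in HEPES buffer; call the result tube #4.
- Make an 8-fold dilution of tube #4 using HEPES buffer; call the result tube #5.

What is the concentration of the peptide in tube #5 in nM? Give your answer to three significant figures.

Step 1: 50-fold → factor 50
Step 2: 2.5 mL + 10 mL = 12.5 mL total → factor 12.5/2.5 = 5
Step 3: 25-fold → factor 25
Step 4: 50-fold → factor 50
Step 5: 8-fold → factor 8
Overall dilution factor = 50 × 5 × 25 × 50 × 8 = 2.5 × 10^6
Final = 3.00 mM / 2.5 × 10^6 = 1.200 × 10^-6 mM = 1.20 nM

1.20 nM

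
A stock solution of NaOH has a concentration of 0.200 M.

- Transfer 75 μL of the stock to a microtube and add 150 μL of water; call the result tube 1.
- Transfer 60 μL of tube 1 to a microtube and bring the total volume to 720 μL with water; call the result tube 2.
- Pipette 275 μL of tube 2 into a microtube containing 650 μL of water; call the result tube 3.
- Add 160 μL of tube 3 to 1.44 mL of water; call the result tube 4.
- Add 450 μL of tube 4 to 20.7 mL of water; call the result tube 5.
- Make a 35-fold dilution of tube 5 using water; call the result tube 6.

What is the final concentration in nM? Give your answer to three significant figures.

Step 1: 75 μL + 150 μL = 225 μL total → factor 225/75 = 3
Step 2: 60 μL brought to 720 μL → factor 720/60 = 12
Step 3: 275 μL + 650 μL = 925 μL total → factor 925/275 = 3.3636
Step 4: 160 μL + 1.44 mL = 1600 μL total → factor 1600/160 = 10
Step 5: 450 μL + 20.7 mL = 21150 μL total → factor 21150/450 = 47
Step 6: 35-fold → factor 35
Overall dilution factor = 3 × 12 × 3.3636 × 10 × 47 × 35 = 1.9919 × 10^6
Final = 0.200 M / 1.9919 × 10^6 = 1.004 × 10^-7 M = 100 nM

100 nM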